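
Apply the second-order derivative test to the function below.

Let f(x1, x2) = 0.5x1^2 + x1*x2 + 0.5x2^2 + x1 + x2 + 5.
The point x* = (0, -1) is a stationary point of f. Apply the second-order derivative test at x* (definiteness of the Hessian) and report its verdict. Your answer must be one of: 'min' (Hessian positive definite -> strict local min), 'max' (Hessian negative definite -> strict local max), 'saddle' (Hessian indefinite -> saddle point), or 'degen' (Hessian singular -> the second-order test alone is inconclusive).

Compute the Hessian H = grad^2 f:
  H = [[1, 1], [1, 1]]
Verify stationarity: grad f(x*) = H x* + g = (0, 0).
Eigenvalues of H: 0, 2.
H has a zero eigenvalue (singular; positive semidefinite but not definite), so H is neither positive definite, negative definite, nor indefinite. The second-order test alone is inconclusive -> degen.
(Indeed, f is constant along the null direction of H through x*, so x* is not a strict local extremum.)

degen


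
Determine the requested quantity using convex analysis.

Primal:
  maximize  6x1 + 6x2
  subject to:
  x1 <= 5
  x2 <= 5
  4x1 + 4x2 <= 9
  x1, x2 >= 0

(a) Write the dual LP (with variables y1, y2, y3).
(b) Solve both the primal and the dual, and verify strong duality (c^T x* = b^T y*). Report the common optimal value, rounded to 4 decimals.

The standard primal-dual pair for 'max c^T x s.t. A x <= b, x >= 0' is:
  Dual:  min b^T y  s.t.  A^T y >= c,  y >= 0.

So the dual LP is:
  minimize  5y1 + 5y2 + 9y3
  subject to:
    y1 + 4y3 >= 6
    y2 + 4y3 >= 6
    y1, y2, y3 >= 0

Solving the primal: x* = (2.25, 0).
  primal value c^T x* = 13.5.
Solving the dual: y* = (0, 0, 1.5).
  dual value b^T y* = 13.5.
Strong duality: c^T x* = b^T y*. Confirmed.

13.5


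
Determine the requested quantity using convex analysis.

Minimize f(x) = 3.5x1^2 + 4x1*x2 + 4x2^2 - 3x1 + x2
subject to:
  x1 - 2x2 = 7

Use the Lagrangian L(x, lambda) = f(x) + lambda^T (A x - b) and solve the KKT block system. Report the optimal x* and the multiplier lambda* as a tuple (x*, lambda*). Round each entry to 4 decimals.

Form the Lagrangian:
  L(x, lambda) = (1/2) x^T Q x + c^T x + lambda^T (A x - b)
Stationarity (grad_x L = 0): Q x + c + A^T lambda = 0.
Primal feasibility: A x = b.

This gives the KKT block system:
  [ Q   A^T ] [ x     ]   [-c ]
  [ A    0  ] [ lambda ] = [ b ]

Solving the linear system:
  x*      = (2.3462, -2.3269)
  lambda* = (-4.1154)
  f(x*)   = 9.7212

x* = (2.3462, -2.3269), lambda* = (-4.1154)


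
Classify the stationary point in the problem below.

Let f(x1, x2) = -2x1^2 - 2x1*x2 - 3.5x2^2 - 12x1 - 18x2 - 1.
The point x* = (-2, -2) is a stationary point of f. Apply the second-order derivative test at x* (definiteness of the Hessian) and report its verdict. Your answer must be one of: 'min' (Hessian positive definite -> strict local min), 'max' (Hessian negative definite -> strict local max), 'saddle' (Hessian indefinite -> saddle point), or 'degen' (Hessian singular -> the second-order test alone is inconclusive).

Compute the Hessian H = grad^2 f:
  H = [[-4, -2], [-2, -7]]
Verify stationarity: grad f(x*) = H x* + g = (0, 0).
Eigenvalues of H: -8, -3.
Both eigenvalues < 0, so H is negative definite -> x* is a strict local max.

max


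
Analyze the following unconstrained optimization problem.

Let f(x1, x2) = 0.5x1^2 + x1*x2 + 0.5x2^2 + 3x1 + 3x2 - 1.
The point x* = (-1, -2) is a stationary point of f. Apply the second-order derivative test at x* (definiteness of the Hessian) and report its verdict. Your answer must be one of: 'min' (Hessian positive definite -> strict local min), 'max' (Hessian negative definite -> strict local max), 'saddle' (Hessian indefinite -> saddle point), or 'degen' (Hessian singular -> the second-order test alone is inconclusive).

Compute the Hessian H = grad^2 f:
  H = [[1, 1], [1, 1]]
Verify stationarity: grad f(x*) = H x* + g = (0, 0).
Eigenvalues of H: 0, 2.
H has a zero eigenvalue (singular; positive semidefinite but not definite), so H is neither positive definite, negative definite, nor indefinite. The second-order test alone is inconclusive -> degen.
(Indeed, f is constant along the null direction of H through x*, so x* is not a strict local extremum.)

degen


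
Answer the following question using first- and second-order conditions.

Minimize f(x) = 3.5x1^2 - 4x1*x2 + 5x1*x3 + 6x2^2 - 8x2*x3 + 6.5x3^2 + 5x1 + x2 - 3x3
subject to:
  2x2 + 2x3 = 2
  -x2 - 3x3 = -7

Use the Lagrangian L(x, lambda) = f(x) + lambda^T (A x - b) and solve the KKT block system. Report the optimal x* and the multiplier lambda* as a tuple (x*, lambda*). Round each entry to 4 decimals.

Form the Lagrangian:
  L(x, lambda) = (1/2) x^T Q x + c^T x + lambda^T (A x - b)
Stationarity (grad_x L = 0): Q x + c + A^T lambda = 0.
Primal feasibility: A x = b.

This gives the KKT block system:
  [ Q   A^T ] [ x     ]   [-c ]
  [ A    0  ] [ lambda ] = [ b ]

Solving the linear system:
  x*      = (-4, -2, 3)
  lambda* = (31.25, 31.5)
  f(x*)   = 63.5

x* = (-4, -2, 3), lambda* = (31.25, 31.5)


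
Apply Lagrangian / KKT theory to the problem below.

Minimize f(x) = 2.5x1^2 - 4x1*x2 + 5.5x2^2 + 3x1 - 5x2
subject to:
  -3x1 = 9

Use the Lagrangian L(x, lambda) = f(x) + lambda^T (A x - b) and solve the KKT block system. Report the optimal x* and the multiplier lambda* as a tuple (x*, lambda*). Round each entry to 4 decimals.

Form the Lagrangian:
  L(x, lambda) = (1/2) x^T Q x + c^T x + lambda^T (A x - b)
Stationarity (grad_x L = 0): Q x + c + A^T lambda = 0.
Primal feasibility: A x = b.

This gives the KKT block system:
  [ Q   A^T ] [ x     ]   [-c ]
  [ A    0  ] [ lambda ] = [ b ]

Solving the linear system:
  x*      = (-3, -0.6364)
  lambda* = (-3.1515)
  f(x*)   = 11.2727

x* = (-3, -0.6364), lambda* = (-3.1515)


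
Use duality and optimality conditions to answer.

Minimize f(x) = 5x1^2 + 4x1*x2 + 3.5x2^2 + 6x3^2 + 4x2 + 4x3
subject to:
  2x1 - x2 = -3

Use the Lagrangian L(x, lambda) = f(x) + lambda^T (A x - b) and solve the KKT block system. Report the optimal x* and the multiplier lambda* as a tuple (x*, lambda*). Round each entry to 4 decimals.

Form the Lagrangian:
  L(x, lambda) = (1/2) x^T Q x + c^T x + lambda^T (A x - b)
Stationarity (grad_x L = 0): Q x + c + A^T lambda = 0.
Primal feasibility: A x = b.

This gives the KKT block system:
  [ Q   A^T ] [ x     ]   [-c ]
  [ A    0  ] [ lambda ] = [ b ]

Solving the linear system:
  x*      = (-1.1481, 0.7037, -0.3333)
  lambda* = (4.3333)
  f(x*)   = 7.2407

x* = (-1.1481, 0.7037, -0.3333), lambda* = (4.3333)


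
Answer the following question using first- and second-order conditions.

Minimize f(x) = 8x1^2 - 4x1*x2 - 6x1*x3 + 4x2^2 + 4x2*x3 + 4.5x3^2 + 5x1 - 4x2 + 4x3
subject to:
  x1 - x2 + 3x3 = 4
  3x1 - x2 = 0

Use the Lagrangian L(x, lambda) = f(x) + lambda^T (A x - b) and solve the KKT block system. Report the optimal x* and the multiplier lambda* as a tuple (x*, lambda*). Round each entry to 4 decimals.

Form the Lagrangian:
  L(x, lambda) = (1/2) x^T Q x + c^T x + lambda^T (A x - b)
Stationarity (grad_x L = 0): Q x + c + A^T lambda = 0.
Primal feasibility: A x = b.

This gives the KKT block system:
  [ Q   A^T ] [ x     ]   [-c ]
  [ A    0  ] [ lambda ] = [ b ]

Solving the linear system:
  x*      = (-0.1535, -0.4605, 1.231)
  lambda* = (-4.7193, 2.5731)
  f(x*)   = 12.4379

x* = (-0.1535, -0.4605, 1.231), lambda* = (-4.7193, 2.5731)


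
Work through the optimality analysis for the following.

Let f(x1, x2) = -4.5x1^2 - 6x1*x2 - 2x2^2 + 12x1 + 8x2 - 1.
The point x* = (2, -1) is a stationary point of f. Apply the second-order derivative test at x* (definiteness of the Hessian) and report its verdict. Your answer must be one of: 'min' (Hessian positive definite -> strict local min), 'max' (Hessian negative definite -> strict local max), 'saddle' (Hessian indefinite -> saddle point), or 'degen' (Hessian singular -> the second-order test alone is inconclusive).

Compute the Hessian H = grad^2 f:
  H = [[-9, -6], [-6, -4]]
Verify stationarity: grad f(x*) = H x* + g = (0, 0).
Eigenvalues of H: -13, 0.
H has a zero eigenvalue (singular; negative semidefinite but not definite), so H is neither positive definite, negative definite, nor indefinite. The second-order test alone is inconclusive -> degen.
(Indeed, f is constant along the null direction of H through x*, so x* is not a strict local extremum.)

degen


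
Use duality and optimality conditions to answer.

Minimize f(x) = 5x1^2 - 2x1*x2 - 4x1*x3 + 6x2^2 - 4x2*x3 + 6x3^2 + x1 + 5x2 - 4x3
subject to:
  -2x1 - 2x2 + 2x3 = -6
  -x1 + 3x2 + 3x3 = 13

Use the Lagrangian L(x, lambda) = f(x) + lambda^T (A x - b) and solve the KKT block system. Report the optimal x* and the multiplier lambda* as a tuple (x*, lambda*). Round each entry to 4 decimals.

Form the Lagrangian:
  L(x, lambda) = (1/2) x^T Q x + c^T x + lambda^T (A x - b)
Stationarity (grad_x L = 0): Q x + c + A^T lambda = 0.
Primal feasibility: A x = b.

This gives the KKT block system:
  [ Q   A^T ] [ x     ]   [-c ]
  [ A    0  ] [ lambda ] = [ b ]

Solving the linear system:
  x*      = (2.1846, 2.9385, 2.1231)
  lambda* = (6.6038, -4.7308)
  f(x*)   = 54.7538

x* = (2.1846, 2.9385, 2.1231), lambda* = (6.6038, -4.7308)


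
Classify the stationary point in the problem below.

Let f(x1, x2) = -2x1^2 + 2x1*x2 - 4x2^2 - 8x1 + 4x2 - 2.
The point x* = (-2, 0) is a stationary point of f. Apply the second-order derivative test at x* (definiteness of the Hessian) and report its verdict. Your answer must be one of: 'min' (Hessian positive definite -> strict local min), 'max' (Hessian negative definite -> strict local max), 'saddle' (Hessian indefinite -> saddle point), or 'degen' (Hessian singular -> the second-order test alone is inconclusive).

Compute the Hessian H = grad^2 f:
  H = [[-4, 2], [2, -8]]
Verify stationarity: grad f(x*) = H x* + g = (0, 0).
Eigenvalues of H: -8.8284, -3.1716.
Both eigenvalues < 0, so H is negative definite -> x* is a strict local max.

max


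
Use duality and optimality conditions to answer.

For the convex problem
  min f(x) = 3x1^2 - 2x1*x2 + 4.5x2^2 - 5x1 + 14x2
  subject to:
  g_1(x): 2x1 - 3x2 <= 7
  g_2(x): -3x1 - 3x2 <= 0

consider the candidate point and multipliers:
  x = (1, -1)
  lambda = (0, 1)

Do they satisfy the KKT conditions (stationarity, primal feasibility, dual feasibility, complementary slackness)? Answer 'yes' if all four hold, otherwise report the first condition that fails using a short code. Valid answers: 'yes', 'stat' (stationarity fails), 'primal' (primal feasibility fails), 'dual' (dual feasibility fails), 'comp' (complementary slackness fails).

Gradient of f: grad f(x) = Q x + c = (3, 3)
Constraint values g_i(x) = a_i^T x - b_i:
  g_1((1, -1)) = -2
  g_2((1, -1)) = 0
Stationarity residual: grad f(x) + sum_i lambda_i a_i = (0, 0)
  -> stationarity OK
Primal feasibility (all g_i <= 0): OK
Dual feasibility (all lambda_i >= 0): OK
Complementary slackness (lambda_i * g_i(x) = 0 for all i): OK

Verdict: yes, KKT holds.

yes


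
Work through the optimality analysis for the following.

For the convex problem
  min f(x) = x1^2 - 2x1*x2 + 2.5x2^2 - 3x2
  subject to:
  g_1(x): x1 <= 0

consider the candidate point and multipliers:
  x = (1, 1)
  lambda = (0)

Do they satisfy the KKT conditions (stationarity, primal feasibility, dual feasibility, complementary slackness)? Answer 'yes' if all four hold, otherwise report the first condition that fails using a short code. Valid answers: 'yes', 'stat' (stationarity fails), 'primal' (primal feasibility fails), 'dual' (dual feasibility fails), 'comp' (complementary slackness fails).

Gradient of f: grad f(x) = Q x + c = (0, 0)
Constraint values g_i(x) = a_i^T x - b_i:
  g_1((1, 1)) = 1
Stationarity residual: grad f(x) + sum_i lambda_i a_i = (0, 0)
  -> stationarity OK
Primal feasibility (all g_i <= 0): FAILS
Dual feasibility (all lambda_i >= 0): OK
Complementary slackness (lambda_i * g_i(x) = 0 for all i): OK

Verdict: the first failing condition is primal_feasibility -> primal.

primal


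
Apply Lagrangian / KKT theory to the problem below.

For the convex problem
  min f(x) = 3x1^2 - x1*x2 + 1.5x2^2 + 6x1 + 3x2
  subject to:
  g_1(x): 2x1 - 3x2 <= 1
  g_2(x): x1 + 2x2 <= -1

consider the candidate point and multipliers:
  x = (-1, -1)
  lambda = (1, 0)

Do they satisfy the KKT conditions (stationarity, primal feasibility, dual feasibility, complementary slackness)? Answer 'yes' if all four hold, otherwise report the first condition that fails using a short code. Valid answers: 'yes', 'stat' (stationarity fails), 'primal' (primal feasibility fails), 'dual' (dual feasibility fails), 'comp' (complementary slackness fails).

Gradient of f: grad f(x) = Q x + c = (1, 1)
Constraint values g_i(x) = a_i^T x - b_i:
  g_1((-1, -1)) = 0
  g_2((-1, -1)) = -2
Stationarity residual: grad f(x) + sum_i lambda_i a_i = (3, -2)
  -> stationarity FAILS
Primal feasibility (all g_i <= 0): OK
Dual feasibility (all lambda_i >= 0): OK
Complementary slackness (lambda_i * g_i(x) = 0 for all i): OK

Verdict: the first failing condition is stationarity -> stat.

stat


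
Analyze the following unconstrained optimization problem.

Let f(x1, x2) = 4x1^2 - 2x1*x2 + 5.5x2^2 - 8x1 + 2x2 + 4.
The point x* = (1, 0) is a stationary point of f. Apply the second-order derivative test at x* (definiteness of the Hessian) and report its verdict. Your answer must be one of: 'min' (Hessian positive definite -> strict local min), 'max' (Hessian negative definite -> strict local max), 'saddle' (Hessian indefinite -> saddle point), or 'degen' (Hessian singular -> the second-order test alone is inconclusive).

Compute the Hessian H = grad^2 f:
  H = [[8, -2], [-2, 11]]
Verify stationarity: grad f(x*) = H x* + g = (0, 0).
Eigenvalues of H: 7, 12.
Both eigenvalues > 0, so H is positive definite -> x* is a strict local min.

min


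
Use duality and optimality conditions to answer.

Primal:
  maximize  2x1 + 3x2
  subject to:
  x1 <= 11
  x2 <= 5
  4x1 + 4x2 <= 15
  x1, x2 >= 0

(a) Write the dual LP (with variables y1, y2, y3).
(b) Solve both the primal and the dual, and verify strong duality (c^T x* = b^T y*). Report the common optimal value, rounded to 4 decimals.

The standard primal-dual pair for 'max c^T x s.t. A x <= b, x >= 0' is:
  Dual:  min b^T y  s.t.  A^T y >= c,  y >= 0.

So the dual LP is:
  minimize  11y1 + 5y2 + 15y3
  subject to:
    y1 + 4y3 >= 2
    y2 + 4y3 >= 3
    y1, y2, y3 >= 0

Solving the primal: x* = (0, 3.75).
  primal value c^T x* = 11.25.
Solving the dual: y* = (0, 0, 0.75).
  dual value b^T y* = 11.25.
Strong duality: c^T x* = b^T y*. Confirmed.

11.25


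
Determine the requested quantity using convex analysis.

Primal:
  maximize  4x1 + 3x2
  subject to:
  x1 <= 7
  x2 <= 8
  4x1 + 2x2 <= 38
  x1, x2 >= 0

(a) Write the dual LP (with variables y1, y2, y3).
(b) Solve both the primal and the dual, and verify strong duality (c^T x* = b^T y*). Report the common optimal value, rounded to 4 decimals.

The standard primal-dual pair for 'max c^T x s.t. A x <= b, x >= 0' is:
  Dual:  min b^T y  s.t.  A^T y >= c,  y >= 0.

So the dual LP is:
  minimize  7y1 + 8y2 + 38y3
  subject to:
    y1 + 4y3 >= 4
    y2 + 2y3 >= 3
    y1, y2, y3 >= 0

Solving the primal: x* = (5.5, 8).
  primal value c^T x* = 46.
Solving the dual: y* = (0, 1, 1).
  dual value b^T y* = 46.
Strong duality: c^T x* = b^T y*. Confirmed.

46


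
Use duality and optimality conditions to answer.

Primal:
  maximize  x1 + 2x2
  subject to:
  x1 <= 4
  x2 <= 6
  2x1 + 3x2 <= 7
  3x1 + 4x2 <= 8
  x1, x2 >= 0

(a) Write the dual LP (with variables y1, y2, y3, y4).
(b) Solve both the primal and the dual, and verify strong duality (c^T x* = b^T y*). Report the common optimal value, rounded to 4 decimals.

The standard primal-dual pair for 'max c^T x s.t. A x <= b, x >= 0' is:
  Dual:  min b^T y  s.t.  A^T y >= c,  y >= 0.

So the dual LP is:
  minimize  4y1 + 6y2 + 7y3 + 8y4
  subject to:
    y1 + 2y3 + 3y4 >= 1
    y2 + 3y3 + 4y4 >= 2
    y1, y2, y3, y4 >= 0

Solving the primal: x* = (0, 2).
  primal value c^T x* = 4.
Solving the dual: y* = (0, 0, 0, 0.5).
  dual value b^T y* = 4.
Strong duality: c^T x* = b^T y*. Confirmed.

4


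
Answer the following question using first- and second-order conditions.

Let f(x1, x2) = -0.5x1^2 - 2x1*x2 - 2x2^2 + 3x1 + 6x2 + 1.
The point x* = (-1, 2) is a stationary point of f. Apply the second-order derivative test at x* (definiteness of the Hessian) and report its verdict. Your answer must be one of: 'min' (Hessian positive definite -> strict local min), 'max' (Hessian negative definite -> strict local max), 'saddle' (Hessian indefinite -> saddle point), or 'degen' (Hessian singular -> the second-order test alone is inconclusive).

Compute the Hessian H = grad^2 f:
  H = [[-1, -2], [-2, -4]]
Verify stationarity: grad f(x*) = H x* + g = (0, 0).
Eigenvalues of H: -5, 0.
H has a zero eigenvalue (singular; negative semidefinite but not definite), so H is neither positive definite, negative definite, nor indefinite. The second-order test alone is inconclusive -> degen.
(Indeed, f is constant along the null direction of H through x*, so x* is not a strict local extremum.)

degen


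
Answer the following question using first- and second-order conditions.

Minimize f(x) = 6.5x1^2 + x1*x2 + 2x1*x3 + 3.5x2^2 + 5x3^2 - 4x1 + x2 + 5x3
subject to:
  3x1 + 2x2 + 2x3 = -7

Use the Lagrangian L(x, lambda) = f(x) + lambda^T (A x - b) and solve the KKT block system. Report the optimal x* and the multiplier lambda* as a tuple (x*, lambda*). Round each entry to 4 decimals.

Form the Lagrangian:
  L(x, lambda) = (1/2) x^T Q x + c^T x + lambda^T (A x - b)
Stationarity (grad_x L = 0): Q x + c + A^T lambda = 0.
Primal feasibility: A x = b.

This gives the KKT block system:
  [ Q   A^T ] [ x     ]   [-c ]
  [ A    0  ] [ lambda ] = [ b ]

Solving the linear system:
  x*      = (-0.4714, -1.4354, -1.3576)
  lambda* = (4.7594)
  f(x*)   = 13.489

x* = (-0.4714, -1.4354, -1.3576), lambda* = (4.7594)


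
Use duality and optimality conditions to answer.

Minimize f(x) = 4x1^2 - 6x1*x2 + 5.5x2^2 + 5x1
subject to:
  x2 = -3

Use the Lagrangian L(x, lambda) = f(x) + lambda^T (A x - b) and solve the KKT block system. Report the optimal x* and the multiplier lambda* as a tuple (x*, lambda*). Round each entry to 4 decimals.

Form the Lagrangian:
  L(x, lambda) = (1/2) x^T Q x + c^T x + lambda^T (A x - b)
Stationarity (grad_x L = 0): Q x + c + A^T lambda = 0.
Primal feasibility: A x = b.

This gives the KKT block system:
  [ Q   A^T ] [ x     ]   [-c ]
  [ A    0  ] [ lambda ] = [ b ]

Solving the linear system:
  x*      = (-2.875, -3)
  lambda* = (15.75)
  f(x*)   = 16.4375

x* = (-2.875, -3), lambda* = (15.75)


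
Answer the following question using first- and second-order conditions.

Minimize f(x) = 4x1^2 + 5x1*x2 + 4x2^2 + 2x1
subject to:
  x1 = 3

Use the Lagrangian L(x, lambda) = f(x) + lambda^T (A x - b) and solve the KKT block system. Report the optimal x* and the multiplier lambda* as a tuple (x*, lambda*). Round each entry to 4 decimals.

Form the Lagrangian:
  L(x, lambda) = (1/2) x^T Q x + c^T x + lambda^T (A x - b)
Stationarity (grad_x L = 0): Q x + c + A^T lambda = 0.
Primal feasibility: A x = b.

This gives the KKT block system:
  [ Q   A^T ] [ x     ]   [-c ]
  [ A    0  ] [ lambda ] = [ b ]

Solving the linear system:
  x*      = (3, -1.875)
  lambda* = (-16.625)
  f(x*)   = 27.9375

x* = (3, -1.875), lambda* = (-16.625)


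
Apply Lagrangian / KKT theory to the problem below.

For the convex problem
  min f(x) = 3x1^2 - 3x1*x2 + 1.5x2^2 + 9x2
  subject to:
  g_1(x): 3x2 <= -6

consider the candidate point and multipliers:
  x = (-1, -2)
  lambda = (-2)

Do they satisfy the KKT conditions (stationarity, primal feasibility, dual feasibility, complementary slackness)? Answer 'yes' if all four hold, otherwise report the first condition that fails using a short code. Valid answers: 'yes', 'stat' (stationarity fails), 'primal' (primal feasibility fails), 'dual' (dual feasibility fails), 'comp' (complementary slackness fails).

Gradient of f: grad f(x) = Q x + c = (0, 6)
Constraint values g_i(x) = a_i^T x - b_i:
  g_1((-1, -2)) = 0
Stationarity residual: grad f(x) + sum_i lambda_i a_i = (0, 0)
  -> stationarity OK
Primal feasibility (all g_i <= 0): OK
Dual feasibility (all lambda_i >= 0): FAILS
Complementary slackness (lambda_i * g_i(x) = 0 for all i): OK

Verdict: the first failing condition is dual_feasibility -> dual.

dual


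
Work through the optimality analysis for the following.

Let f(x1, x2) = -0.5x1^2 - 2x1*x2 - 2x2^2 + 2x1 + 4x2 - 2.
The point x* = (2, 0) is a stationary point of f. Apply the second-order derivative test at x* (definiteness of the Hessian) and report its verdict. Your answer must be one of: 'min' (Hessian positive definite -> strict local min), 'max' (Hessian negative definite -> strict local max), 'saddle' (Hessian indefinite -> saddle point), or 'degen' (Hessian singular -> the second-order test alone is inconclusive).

Compute the Hessian H = grad^2 f:
  H = [[-1, -2], [-2, -4]]
Verify stationarity: grad f(x*) = H x* + g = (0, 0).
Eigenvalues of H: -5, 0.
H has a zero eigenvalue (singular; negative semidefinite but not definite), so H is neither positive definite, negative definite, nor indefinite. The second-order test alone is inconclusive -> degen.
(Indeed, f is constant along the null direction of H through x*, so x* is not a strict local extremum.)

degen


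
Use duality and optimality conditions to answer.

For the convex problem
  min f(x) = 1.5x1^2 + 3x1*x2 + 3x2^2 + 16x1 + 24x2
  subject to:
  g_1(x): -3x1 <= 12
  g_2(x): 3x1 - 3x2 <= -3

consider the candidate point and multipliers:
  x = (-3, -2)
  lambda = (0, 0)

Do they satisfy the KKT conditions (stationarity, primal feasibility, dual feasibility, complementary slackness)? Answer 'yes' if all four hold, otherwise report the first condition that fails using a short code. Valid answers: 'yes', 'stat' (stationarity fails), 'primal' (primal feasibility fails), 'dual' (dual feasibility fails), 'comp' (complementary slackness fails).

Gradient of f: grad f(x) = Q x + c = (1, 3)
Constraint values g_i(x) = a_i^T x - b_i:
  g_1((-3, -2)) = -3
  g_2((-3, -2)) = 0
Stationarity residual: grad f(x) + sum_i lambda_i a_i = (1, 3)
  -> stationarity FAILS
Primal feasibility (all g_i <= 0): OK
Dual feasibility (all lambda_i >= 0): OK
Complementary slackness (lambda_i * g_i(x) = 0 for all i): OK

Verdict: the first failing condition is stationarity -> stat.

stat


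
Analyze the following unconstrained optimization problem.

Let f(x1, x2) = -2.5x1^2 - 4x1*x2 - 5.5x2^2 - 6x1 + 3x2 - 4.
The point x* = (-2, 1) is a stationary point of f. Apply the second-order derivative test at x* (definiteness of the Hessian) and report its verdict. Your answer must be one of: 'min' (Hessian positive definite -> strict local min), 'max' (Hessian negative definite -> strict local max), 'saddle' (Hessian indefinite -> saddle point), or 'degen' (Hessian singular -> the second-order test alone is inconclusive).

Compute the Hessian H = grad^2 f:
  H = [[-5, -4], [-4, -11]]
Verify stationarity: grad f(x*) = H x* + g = (0, 0).
Eigenvalues of H: -13, -3.
Both eigenvalues < 0, so H is negative definite -> x* is a strict local max.

max


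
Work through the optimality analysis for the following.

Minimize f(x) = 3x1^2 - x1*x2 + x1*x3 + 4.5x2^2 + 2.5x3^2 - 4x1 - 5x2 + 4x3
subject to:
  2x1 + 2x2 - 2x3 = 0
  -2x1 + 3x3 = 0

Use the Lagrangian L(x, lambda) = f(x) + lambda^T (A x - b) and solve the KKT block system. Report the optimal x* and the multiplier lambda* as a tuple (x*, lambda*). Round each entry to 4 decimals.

Form the Lagrangian:
  L(x, lambda) = (1/2) x^T Q x + c^T x + lambda^T (A x - b)
Stationarity (grad_x L = 0): Q x + c + A^T lambda = 0.
Primal feasibility: A x = b.

This gives the KKT block system:
  [ Q   A^T ] [ x     ]   [-c ]
  [ A    0  ] [ lambda ] = [ b ]

Solving the linear system:
  x*      = (-0.0297, 0.0099, -0.0198)
  lambda* = (2.4406, 0.3366)
  f(x*)   = -0.005

x* = (-0.0297, 0.0099, -0.0198), lambda* = (2.4406, 0.3366)


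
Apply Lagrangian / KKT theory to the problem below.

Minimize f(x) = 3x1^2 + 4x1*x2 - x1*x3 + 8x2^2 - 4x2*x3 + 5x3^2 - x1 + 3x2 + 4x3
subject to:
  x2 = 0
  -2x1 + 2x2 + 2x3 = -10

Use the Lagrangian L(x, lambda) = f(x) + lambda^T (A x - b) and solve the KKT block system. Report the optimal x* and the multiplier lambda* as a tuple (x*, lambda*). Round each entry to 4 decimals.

Form the Lagrangian:
  L(x, lambda) = (1/2) x^T Q x + c^T x + lambda^T (A x - b)
Stationarity (grad_x L = 0): Q x + c + A^T lambda = 0.
Primal feasibility: A x = b.

This gives the KKT block system:
  [ Q   A^T ] [ x     ]   [-c ]
  [ A    0  ] [ lambda ] = [ b ]

Solving the linear system:
  x*      = (3, 0, -2)
  lambda* = (-42, 9.5)
  f(x*)   = 42

x* = (3, 0, -2), lambda* = (-42, 9.5)


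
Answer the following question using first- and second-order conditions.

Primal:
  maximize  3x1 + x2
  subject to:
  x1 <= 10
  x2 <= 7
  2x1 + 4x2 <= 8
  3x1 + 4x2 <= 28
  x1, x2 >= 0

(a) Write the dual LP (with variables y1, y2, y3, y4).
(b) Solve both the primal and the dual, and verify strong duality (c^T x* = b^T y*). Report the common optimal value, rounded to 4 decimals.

The standard primal-dual pair for 'max c^T x s.t. A x <= b, x >= 0' is:
  Dual:  min b^T y  s.t.  A^T y >= c,  y >= 0.

So the dual LP is:
  minimize  10y1 + 7y2 + 8y3 + 28y4
  subject to:
    y1 + 2y3 + 3y4 >= 3
    y2 + 4y3 + 4y4 >= 1
    y1, y2, y3, y4 >= 0

Solving the primal: x* = (4, 0).
  primal value c^T x* = 12.
Solving the dual: y* = (0, 0, 1.5, 0).
  dual value b^T y* = 12.
Strong duality: c^T x* = b^T y*. Confirmed.

12


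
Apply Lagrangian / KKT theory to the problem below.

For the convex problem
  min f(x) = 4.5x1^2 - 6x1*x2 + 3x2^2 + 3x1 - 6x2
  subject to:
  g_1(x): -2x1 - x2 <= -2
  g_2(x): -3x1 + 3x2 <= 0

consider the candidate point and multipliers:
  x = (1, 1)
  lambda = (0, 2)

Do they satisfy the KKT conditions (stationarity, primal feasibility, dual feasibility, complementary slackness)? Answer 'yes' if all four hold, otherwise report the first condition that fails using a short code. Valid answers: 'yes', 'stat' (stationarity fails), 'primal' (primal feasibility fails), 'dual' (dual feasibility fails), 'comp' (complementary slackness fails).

Gradient of f: grad f(x) = Q x + c = (6, -6)
Constraint values g_i(x) = a_i^T x - b_i:
  g_1((1, 1)) = -1
  g_2((1, 1)) = 0
Stationarity residual: grad f(x) + sum_i lambda_i a_i = (0, 0)
  -> stationarity OK
Primal feasibility (all g_i <= 0): OK
Dual feasibility (all lambda_i >= 0): OK
Complementary slackness (lambda_i * g_i(x) = 0 for all i): OK

Verdict: yes, KKT holds.

yes


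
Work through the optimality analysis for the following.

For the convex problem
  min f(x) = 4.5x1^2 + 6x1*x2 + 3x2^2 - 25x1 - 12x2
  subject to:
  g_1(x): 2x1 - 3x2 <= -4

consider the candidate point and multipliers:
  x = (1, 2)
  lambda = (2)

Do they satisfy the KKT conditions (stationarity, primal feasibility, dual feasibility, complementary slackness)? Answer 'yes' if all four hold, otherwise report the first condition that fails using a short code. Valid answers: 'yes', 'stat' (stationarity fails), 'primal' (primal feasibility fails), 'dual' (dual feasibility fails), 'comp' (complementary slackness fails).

Gradient of f: grad f(x) = Q x + c = (-4, 6)
Constraint values g_i(x) = a_i^T x - b_i:
  g_1((1, 2)) = 0
Stationarity residual: grad f(x) + sum_i lambda_i a_i = (0, 0)
  -> stationarity OK
Primal feasibility (all g_i <= 0): OK
Dual feasibility (all lambda_i >= 0): OK
Complementary slackness (lambda_i * g_i(x) = 0 for all i): OK

Verdict: yes, KKT holds.

yes


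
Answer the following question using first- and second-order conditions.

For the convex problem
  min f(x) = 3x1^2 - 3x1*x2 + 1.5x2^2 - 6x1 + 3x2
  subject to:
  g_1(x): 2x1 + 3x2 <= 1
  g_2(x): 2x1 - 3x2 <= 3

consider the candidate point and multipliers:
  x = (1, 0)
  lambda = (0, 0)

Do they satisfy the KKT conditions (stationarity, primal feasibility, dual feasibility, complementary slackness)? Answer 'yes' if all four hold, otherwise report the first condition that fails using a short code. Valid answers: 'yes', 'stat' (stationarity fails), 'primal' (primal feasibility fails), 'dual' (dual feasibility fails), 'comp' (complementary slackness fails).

Gradient of f: grad f(x) = Q x + c = (0, 0)
Constraint values g_i(x) = a_i^T x - b_i:
  g_1((1, 0)) = 1
  g_2((1, 0)) = -1
Stationarity residual: grad f(x) + sum_i lambda_i a_i = (0, 0)
  -> stationarity OK
Primal feasibility (all g_i <= 0): FAILS
Dual feasibility (all lambda_i >= 0): OK
Complementary slackness (lambda_i * g_i(x) = 0 for all i): OK

Verdict: the first failing condition is primal_feasibility -> primal.

primal


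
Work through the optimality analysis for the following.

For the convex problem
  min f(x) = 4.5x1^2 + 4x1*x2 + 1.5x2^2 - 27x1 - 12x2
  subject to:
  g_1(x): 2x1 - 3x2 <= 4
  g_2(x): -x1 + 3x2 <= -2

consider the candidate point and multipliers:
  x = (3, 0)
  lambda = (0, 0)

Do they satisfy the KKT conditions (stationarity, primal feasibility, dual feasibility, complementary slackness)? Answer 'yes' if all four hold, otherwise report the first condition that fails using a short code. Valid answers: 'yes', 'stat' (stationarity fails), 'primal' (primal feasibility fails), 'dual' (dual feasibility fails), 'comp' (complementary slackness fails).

Gradient of f: grad f(x) = Q x + c = (0, 0)
Constraint values g_i(x) = a_i^T x - b_i:
  g_1((3, 0)) = 2
  g_2((3, 0)) = -1
Stationarity residual: grad f(x) + sum_i lambda_i a_i = (0, 0)
  -> stationarity OK
Primal feasibility (all g_i <= 0): FAILS
Dual feasibility (all lambda_i >= 0): OK
Complementary slackness (lambda_i * g_i(x) = 0 for all i): OK

Verdict: the first failing condition is primal_feasibility -> primal.

primal


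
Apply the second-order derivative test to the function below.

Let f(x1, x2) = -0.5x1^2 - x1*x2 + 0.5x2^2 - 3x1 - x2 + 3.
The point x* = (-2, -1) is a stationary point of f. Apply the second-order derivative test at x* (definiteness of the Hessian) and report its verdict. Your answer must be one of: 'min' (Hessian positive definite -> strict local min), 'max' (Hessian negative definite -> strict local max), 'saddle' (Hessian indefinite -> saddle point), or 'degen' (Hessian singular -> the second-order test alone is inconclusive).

Compute the Hessian H = grad^2 f:
  H = [[-1, -1], [-1, 1]]
Verify stationarity: grad f(x*) = H x* + g = (0, 0).
Eigenvalues of H: -1.4142, 1.4142.
Eigenvalues have mixed signs, so H is indefinite -> x* is a saddle point.

saddle


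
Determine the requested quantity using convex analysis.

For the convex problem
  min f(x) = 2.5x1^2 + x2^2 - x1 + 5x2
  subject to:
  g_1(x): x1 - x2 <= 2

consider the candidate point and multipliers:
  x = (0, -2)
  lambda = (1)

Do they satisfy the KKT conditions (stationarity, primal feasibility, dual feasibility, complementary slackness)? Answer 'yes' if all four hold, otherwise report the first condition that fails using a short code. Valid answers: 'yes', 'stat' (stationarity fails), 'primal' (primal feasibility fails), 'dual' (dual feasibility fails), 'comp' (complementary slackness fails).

Gradient of f: grad f(x) = Q x + c = (-1, 1)
Constraint values g_i(x) = a_i^T x - b_i:
  g_1((0, -2)) = 0
Stationarity residual: grad f(x) + sum_i lambda_i a_i = (0, 0)
  -> stationarity OK
Primal feasibility (all g_i <= 0): OK
Dual feasibility (all lambda_i >= 0): OK
Complementary slackness (lambda_i * g_i(x) = 0 for all i): OK

Verdict: yes, KKT holds.

yes


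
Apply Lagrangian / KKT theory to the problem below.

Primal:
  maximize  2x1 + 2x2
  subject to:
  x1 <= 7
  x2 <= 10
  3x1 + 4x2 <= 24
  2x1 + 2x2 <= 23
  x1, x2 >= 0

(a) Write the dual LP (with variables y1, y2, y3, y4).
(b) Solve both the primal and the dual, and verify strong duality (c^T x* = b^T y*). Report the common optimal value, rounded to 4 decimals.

The standard primal-dual pair for 'max c^T x s.t. A x <= b, x >= 0' is:
  Dual:  min b^T y  s.t.  A^T y >= c,  y >= 0.

So the dual LP is:
  minimize  7y1 + 10y2 + 24y3 + 23y4
  subject to:
    y1 + 3y3 + 2y4 >= 2
    y2 + 4y3 + 2y4 >= 2
    y1, y2, y3, y4 >= 0

Solving the primal: x* = (7, 0.75).
  primal value c^T x* = 15.5.
Solving the dual: y* = (0.5, 0, 0.5, 0).
  dual value b^T y* = 15.5.
Strong duality: c^T x* = b^T y*. Confirmed.

15.5


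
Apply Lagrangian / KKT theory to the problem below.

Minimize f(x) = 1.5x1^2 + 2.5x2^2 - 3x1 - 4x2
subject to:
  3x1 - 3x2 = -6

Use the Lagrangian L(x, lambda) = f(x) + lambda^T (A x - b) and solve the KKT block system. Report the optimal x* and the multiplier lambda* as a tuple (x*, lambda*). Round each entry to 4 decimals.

Form the Lagrangian:
  L(x, lambda) = (1/2) x^T Q x + c^T x + lambda^T (A x - b)
Stationarity (grad_x L = 0): Q x + c + A^T lambda = 0.
Primal feasibility: A x = b.

This gives the KKT block system:
  [ Q   A^T ] [ x     ]   [-c ]
  [ A    0  ] [ lambda ] = [ b ]

Solving the linear system:
  x*      = (-0.375, 1.625)
  lambda* = (1.375)
  f(x*)   = 1.4375

x* = (-0.375, 1.625), lambda* = (1.375)


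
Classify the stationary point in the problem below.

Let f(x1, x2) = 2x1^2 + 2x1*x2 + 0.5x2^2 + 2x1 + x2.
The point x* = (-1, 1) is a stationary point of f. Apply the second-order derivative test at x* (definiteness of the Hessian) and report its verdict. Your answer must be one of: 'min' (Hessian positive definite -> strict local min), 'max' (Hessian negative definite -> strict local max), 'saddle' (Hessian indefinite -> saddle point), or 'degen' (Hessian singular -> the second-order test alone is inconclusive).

Compute the Hessian H = grad^2 f:
  H = [[4, 2], [2, 1]]
Verify stationarity: grad f(x*) = H x* + g = (0, 0).
Eigenvalues of H: 0, 5.
H has a zero eigenvalue (singular; positive semidefinite but not definite), so H is neither positive definite, negative definite, nor indefinite. The second-order test alone is inconclusive -> degen.
(Indeed, f is constant along the null direction of H through x*, so x* is not a strict local extremum.)

degen


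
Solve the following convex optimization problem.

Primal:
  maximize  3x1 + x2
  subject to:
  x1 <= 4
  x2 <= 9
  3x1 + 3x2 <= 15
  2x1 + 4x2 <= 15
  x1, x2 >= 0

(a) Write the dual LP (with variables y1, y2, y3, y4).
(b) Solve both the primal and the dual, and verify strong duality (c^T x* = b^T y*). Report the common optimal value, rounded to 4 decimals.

The standard primal-dual pair for 'max c^T x s.t. A x <= b, x >= 0' is:
  Dual:  min b^T y  s.t.  A^T y >= c,  y >= 0.

So the dual LP is:
  minimize  4y1 + 9y2 + 15y3 + 15y4
  subject to:
    y1 + 3y3 + 2y4 >= 3
    y2 + 3y3 + 4y4 >= 1
    y1, y2, y3, y4 >= 0

Solving the primal: x* = (4, 1).
  primal value c^T x* = 13.
Solving the dual: y* = (2, 0, 0.3333, 0).
  dual value b^T y* = 13.
Strong duality: c^T x* = b^T y*. Confirmed.

13


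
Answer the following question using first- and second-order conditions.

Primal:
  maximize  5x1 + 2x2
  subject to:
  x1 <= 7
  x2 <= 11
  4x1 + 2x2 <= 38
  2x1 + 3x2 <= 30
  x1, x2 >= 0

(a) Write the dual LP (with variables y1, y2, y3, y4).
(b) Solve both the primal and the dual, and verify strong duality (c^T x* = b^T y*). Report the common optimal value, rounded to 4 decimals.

The standard primal-dual pair for 'max c^T x s.t. A x <= b, x >= 0' is:
  Dual:  min b^T y  s.t.  A^T y >= c,  y >= 0.

So the dual LP is:
  minimize  7y1 + 11y2 + 38y3 + 30y4
  subject to:
    y1 + 4y3 + 2y4 >= 5
    y2 + 2y3 + 3y4 >= 2
    y1, y2, y3, y4 >= 0

Solving the primal: x* = (7, 5).
  primal value c^T x* = 45.
Solving the dual: y* = (1, 0, 1, 0).
  dual value b^T y* = 45.
Strong duality: c^T x* = b^T y*. Confirmed.

45


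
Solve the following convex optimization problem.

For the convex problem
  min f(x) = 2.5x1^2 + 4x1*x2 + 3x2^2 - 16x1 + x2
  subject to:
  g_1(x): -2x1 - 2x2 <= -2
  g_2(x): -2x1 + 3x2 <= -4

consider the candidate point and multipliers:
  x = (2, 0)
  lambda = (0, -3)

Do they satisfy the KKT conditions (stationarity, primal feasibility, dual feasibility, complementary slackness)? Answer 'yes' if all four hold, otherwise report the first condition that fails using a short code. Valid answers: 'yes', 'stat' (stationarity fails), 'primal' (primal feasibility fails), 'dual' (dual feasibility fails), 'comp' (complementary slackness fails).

Gradient of f: grad f(x) = Q x + c = (-6, 9)
Constraint values g_i(x) = a_i^T x - b_i:
  g_1((2, 0)) = -2
  g_2((2, 0)) = 0
Stationarity residual: grad f(x) + sum_i lambda_i a_i = (0, 0)
  -> stationarity OK
Primal feasibility (all g_i <= 0): OK
Dual feasibility (all lambda_i >= 0): FAILS
Complementary slackness (lambda_i * g_i(x) = 0 for all i): OK

Verdict: the first failing condition is dual_feasibility -> dual.

dual


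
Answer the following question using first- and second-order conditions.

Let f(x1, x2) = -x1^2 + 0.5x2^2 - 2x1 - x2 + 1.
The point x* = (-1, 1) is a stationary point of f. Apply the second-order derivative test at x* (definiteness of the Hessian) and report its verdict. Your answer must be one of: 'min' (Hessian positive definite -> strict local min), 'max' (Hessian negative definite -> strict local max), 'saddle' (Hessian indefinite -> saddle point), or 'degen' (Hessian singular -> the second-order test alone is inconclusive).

Compute the Hessian H = grad^2 f:
  H = [[-2, 0], [0, 1]]
Verify stationarity: grad f(x*) = H x* + g = (0, 0).
Eigenvalues of H: -2, 1.
Eigenvalues have mixed signs, so H is indefinite -> x* is a saddle point.

saddle


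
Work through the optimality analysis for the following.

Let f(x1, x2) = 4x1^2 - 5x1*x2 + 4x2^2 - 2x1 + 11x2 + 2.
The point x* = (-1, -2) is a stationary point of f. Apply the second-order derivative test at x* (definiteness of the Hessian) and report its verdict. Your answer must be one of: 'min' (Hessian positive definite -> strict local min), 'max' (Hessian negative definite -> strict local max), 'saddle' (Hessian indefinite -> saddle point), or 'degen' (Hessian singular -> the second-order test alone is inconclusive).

Compute the Hessian H = grad^2 f:
  H = [[8, -5], [-5, 8]]
Verify stationarity: grad f(x*) = H x* + g = (0, 0).
Eigenvalues of H: 3, 13.
Both eigenvalues > 0, so H is positive definite -> x* is a strict local min.

min


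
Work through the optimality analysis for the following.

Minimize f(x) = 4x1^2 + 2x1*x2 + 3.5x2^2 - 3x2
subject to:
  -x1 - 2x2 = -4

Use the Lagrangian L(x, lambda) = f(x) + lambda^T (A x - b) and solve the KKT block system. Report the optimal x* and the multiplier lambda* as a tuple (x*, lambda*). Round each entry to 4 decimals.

Form the Lagrangian:
  L(x, lambda) = (1/2) x^T Q x + c^T x + lambda^T (A x - b)
Stationarity (grad_x L = 0): Q x + c + A^T lambda = 0.
Primal feasibility: A x = b.

This gives the KKT block system:
  [ Q   A^T ] [ x     ]   [-c ]
  [ A    0  ] [ lambda ] = [ b ]

Solving the linear system:
  x*      = (0.1935, 1.9032)
  lambda* = (5.3548)
  f(x*)   = 7.8548

x* = (0.1935, 1.9032), lambda* = (5.3548)


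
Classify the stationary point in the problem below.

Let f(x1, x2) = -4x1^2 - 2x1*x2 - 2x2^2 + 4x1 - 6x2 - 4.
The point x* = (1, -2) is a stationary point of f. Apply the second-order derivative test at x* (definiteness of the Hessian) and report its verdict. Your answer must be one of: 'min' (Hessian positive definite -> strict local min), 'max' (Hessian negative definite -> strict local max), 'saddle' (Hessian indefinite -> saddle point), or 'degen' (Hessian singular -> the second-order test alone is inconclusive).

Compute the Hessian H = grad^2 f:
  H = [[-8, -2], [-2, -4]]
Verify stationarity: grad f(x*) = H x* + g = (0, 0).
Eigenvalues of H: -8.8284, -3.1716.
Both eigenvalues < 0, so H is negative definite -> x* is a strict local max.

max


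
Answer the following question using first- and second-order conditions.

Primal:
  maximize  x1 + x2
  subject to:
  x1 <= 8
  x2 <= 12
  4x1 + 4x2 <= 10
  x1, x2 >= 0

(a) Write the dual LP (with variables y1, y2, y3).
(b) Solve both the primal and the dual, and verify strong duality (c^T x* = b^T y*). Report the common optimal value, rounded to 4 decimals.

The standard primal-dual pair for 'max c^T x s.t. A x <= b, x >= 0' is:
  Dual:  min b^T y  s.t.  A^T y >= c,  y >= 0.

So the dual LP is:
  minimize  8y1 + 12y2 + 10y3
  subject to:
    y1 + 4y3 >= 1
    y2 + 4y3 >= 1
    y1, y2, y3 >= 0

Solving the primal: x* = (2.5, 0).
  primal value c^T x* = 2.5.
Solving the dual: y* = (0, 0, 0.25).
  dual value b^T y* = 2.5.
Strong duality: c^T x* = b^T y*. Confirmed.

2.5
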